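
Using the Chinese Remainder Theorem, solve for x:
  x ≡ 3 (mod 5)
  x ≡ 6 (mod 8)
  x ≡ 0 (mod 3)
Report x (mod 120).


Moduli 5, 8, 3 are pairwise coprime; by CRT there is a unique solution modulo M = 5 · 8 · 3 = 120.
Solve pairwise, accumulating the modulus:
  Start with x ≡ 3 (mod 5).
  Combine with x ≡ 6 (mod 8): since gcd(5, 8) = 1, we get a unique residue mod 40.
    Write x = 3 + 5·t and substitute into x ≡ 6 (mod 8): 5·t ≡ 6 − 3 = 3 (mod 8).
    The inverse of 5 mod 8 is 5 (since 5·5 = 25 = 3·8 + 1), so t ≡ 5·3 = 15 ≡ 7 (mod 8).
    Then x = 3 + 5·7 = 38, valid modulo lcm(5, 8) = 40: x ≡ 38 (mod 40).
  Combine with x ≡ 0 (mod 3): since gcd(40, 3) = 1, we get a unique residue mod 120.
    Write x = 38 + 40·t and substitute into x ≡ 0 (mod 3): 40·t ≡ 0 − 38 = -38 (mod 3).
    Reduce coefficients mod 3: 1·t ≡ 1 (mod 3).
    So t ≡ 1 (mod 3).
    Then x = 38 + 40·1 = 78, valid modulo lcm(40, 3) = 120: x ≡ 78 (mod 120).
Verify: 78 mod 5 = 3 ✓, 78 mod 8 = 6 ✓, 78 mod 3 = 0 ✓.

x ≡ 78 (mod 120).


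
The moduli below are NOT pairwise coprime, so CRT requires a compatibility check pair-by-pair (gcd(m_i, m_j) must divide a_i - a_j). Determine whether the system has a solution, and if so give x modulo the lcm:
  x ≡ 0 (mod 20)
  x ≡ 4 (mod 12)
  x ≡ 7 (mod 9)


Moduli 20, 12, 9 are not pairwise coprime, so CRT works modulo lcm(m_i) when all pairwise compatibility conditions hold.
Pairwise compatibility: gcd(m_i, m_j) must divide a_i - a_j for every pair.
Merge one congruence at a time:
  Start: x ≡ 0 (mod 20).
  Combine with x ≡ 4 (mod 12): gcd(20, 12) = 4; 4 - 0 = 4, which IS divisible by 4, so compatible.
    Write x = 0 + 20·t and substitute into x ≡ 4 (mod 12): 20·t ≡ 4 − 0 = 4 (mod 12).
    Divide the congruence (and modulus) by g = 4: 5·t ≡ 1 (mod 3).
    Reduce coefficients mod 3: 2·t ≡ 1 (mod 3).
    The inverse of 2 mod 3 is 2 (since 2·2 = 4 = 1·3 + 1), so t ≡ 2·1 = 2 ≡ 2 (mod 3).
    Then x = 0 + 20·2 = 40, valid modulo lcm(20, 12) = 60: x ≡ 40 (mod 60).
  Combine with x ≡ 7 (mod 9): gcd(60, 9) = 3; 7 - 40 = -33, which IS divisible by 3, so compatible.
    Write x = 40 + 60·t and substitute into x ≡ 7 (mod 9): 60·t ≡ 7 − 40 = -33 (mod 9).
    Divide the congruence (and modulus) by g = 3: 20·t ≡ -11 (mod 3).
    Reduce coefficients mod 3: 2·t ≡ 1 (mod 3).
    The inverse of 2 mod 3 is 2 (since 2·2 = 4 = 1·3 + 1), so t ≡ 2·1 = 2 ≡ 2 (mod 3).
    Then x = 40 + 60·2 = 160, valid modulo lcm(60, 9) = 180: x ≡ 160 (mod 180).
Verify: 160 mod 20 = 0, 160 mod 12 = 4, 160 mod 9 = 7.

x ≡ 160 (mod 180).


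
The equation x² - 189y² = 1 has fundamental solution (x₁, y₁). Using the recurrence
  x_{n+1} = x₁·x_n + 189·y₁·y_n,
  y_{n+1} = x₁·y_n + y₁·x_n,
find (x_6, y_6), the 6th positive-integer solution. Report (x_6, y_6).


Step 1: Find the fundamental solution (x₁, y₁) of x² - 189y² = 1.
  Expand √189 as a continued fraction. a₀ = ⌊√189⌋ = 13; iterate m_{k+1} = d_k·a_k − m_k, d_{k+1} = (189 − m_{k+1}²)/d_k, a_{k+1} = ⌊(a₀ + m_{k+1})/d_{k+1}⌋ (starting m₀ = 0, d₀ = 1), with convergents p_k = a_k·p_{k-1} + p_{k-2}, q_k = a_k·q_{k-1} + q_{k-2} (p₋₁ = 1, q₋₁ = 0):
  k = 0: a₀ = 13; p₀/q₀ = 13/1; p₀² − 189·q₀² = 169 − 189 = -20.
  k = 1: m = 13, d = 20, a = ⌊(13 + 13)/20⌋ = 1; p/q = (1·13 + 1)/(1·1 + 0) = 14/1; p² − 189·q² = 196 − 189 = 7.
  k = 2: m = 7, d = 7, a = ⌊(13 + 7)/7⌋ = 2; p/q = (2·14 + 13)/(2·1 + 1) = 41/3; p² − 189·q² = 1681 − 1701 = -20.
  k = 3: m = 7, d = 20, a = ⌊(13 + 7)/20⌋ = 1; p/q = (1·41 + 14)/(1·3 + 1) = 55/4; p² − 189·q² = 3025 − 3024 = 1.
  The first convergent with p² − 189·q² = 1 gives the fundamental solution (x₁, y₁) = (55, 4).
Step 2: Apply the recurrence (x_{n+1}, y_{n+1}) = (x₁x_n + 189y₁y_n, x₁y_n + y₁x_n) repeatedly.
  From (x_1, y_1) = (55, 4): x_2 = 55·55 + 189·4·4 = 6049; y_2 = 55·4 + 4·55 = 440.
  From (x_2, y_2) = (6049, 440): x_3 = 55·6049 + 189·4·440 = 665335; y_3 = 55·440 + 4·6049 = 48396.
  From (x_3, y_3) = (665335, 48396): x_4 = 55·665335 + 189·4·48396 = 73180801; y_4 = 55·48396 + 4·665335 = 5323120.
  From (x_4, y_4) = (73180801, 5323120): x_5 = 55·73180801 + 189·4·5323120 = 8049222775; y_5 = 55·5323120 + 4·73180801 = 585494804.
  From (x_5, y_5) = (8049222775, 585494804): x_6 = 55·8049222775 + 189·4·585494804 = 885341324449; y_6 = 55·585494804 + 4·8049222775 = 64399105320.
Step 3: Verify x_6² - 189·y_6² = 783829260777109485153601 - 783829260777109485153600 = 1 (should be 1). ✓

(x_1, y_1) = (55, 4); (x_6, y_6) = (885341324449, 64399105320).


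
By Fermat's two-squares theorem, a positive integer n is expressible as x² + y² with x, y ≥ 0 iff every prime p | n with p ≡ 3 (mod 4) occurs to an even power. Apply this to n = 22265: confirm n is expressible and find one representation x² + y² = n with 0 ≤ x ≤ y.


Step 1: Factor n = 22265 = 5 · 61 · 73.
Step 2: Check the mod-4 condition on each prime factor: 5 ≡ 1 (mod 4), exponent 1; 61 ≡ 1 (mod 4), exponent 1; 73 ≡ 1 (mod 4), exponent 1.
All primes ≡ 3 (mod 4) appear to even exponent (or don't appear), so by the two-squares theorem n IS expressible as a sum of two squares.
Step 3: Build a representation. Here n = 5 · 61 · 73 is a product of primes ≡ 1 (mod 4). Each prime p ≡ 1 (mod 4) is itself a sum of two squares; find a² by testing p − a² for a perfect square:
  5: 5 − 1² = 4 = 2² ⇒ 5 = 1² + 2².
  61: 61 − 1² = 60, 61 − 2² = 57, 61 − 3² = 52, 61 − 4² = 45, 61 − 5² = 36 = 6² ⇒ 61 = 5² + 6².
  73: 73 − 1² = 72, 73 − 2² = 69, 73 − 3² = 64 = 8² ⇒ 73 = 3² + 8².
  Combine using the Brahmagupta–Fibonacci identity (a² + b²)(c² + d²) = (ac − bd)² + (ad + bc)² = (ac + bd)² + (ad − bc)²:
  5 · 61 = 305: from (1² + 2²)(5² + 6²), take (1·5 − 2·6, 1·6 + 2·5) = (5 − 12, 6 + 10) = (-7, 16); dropping signs (only squares matter) gives (7, 16); check 7² + 16² = 49 + 256 = 305 ✓.
  305 · 73 = 22265: from (7² + 16²)(3² + 8²), take (7·3 − 16·8, 7·8 + 16·3) = (21 − 128, 56 + 48) = (-107, 104); dropping signs (only squares matter) gives (107, 104); check 107² + 104² = 11449 + 10816 = 22265 ✓.
Step 4: Order so x ≤ y and verify: 104² + 107² = 10816 + 11449 = 22265 = n. ✓

n = 22265 = 104² + 107² (one valid representation with x ≤ y).


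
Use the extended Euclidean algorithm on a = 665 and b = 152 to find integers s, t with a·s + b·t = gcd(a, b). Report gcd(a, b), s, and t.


Euclidean algorithm on (665, 152) — divide until remainder is 0:
  665 = 4 · 152 + 57
  152 = 2 · 57 + 38
  57 = 1 · 38 + 19
  38 = 2 · 19 + 0
gcd(665, 152) = 19.
Track Bezout coefficients alongside the remainders: start with r₀ = 665 = a·1 + b·0 (s = 1, t = 0) and r₁ = 152 = a·0 + b·1 (s = 0, t = 1); each new remainder r_{k+1} = r_{k-1} − q_k·r_k inherits s_{k+1} = s_{k-1} − q_k·s_k, t_{k+1} = t_{k-1} − q_k·t_k, so r_k = a·s_k + b·t_k at every step:
  q = 4: r = 57, s = 1 − 4·0 = 1, t = 0 − 4·1 = -4  (check: 665·1 + 152·(-4) = 57)
  q = 2: r = 38, s = 0 − 2·1 = -2, t = 1 − 2·(-4) = 9  (check: 665·(-2) + 152·9 = 38)
  q = 1: r = 19, s = 1 − 1·(-2) = 3, t = -4 − 1·9 = -13  (check: 665·3 + 152·(-13) = 19)
The row with r = 19 (the gcd) gives the Bezout coefficients s = 3, t = -13.
Result: 665 · (3) + 152 · (-13) = 19.

gcd(665, 152) = 19; s = 3, t = -13 (check: 665·3 + 152·(-13) = 19).


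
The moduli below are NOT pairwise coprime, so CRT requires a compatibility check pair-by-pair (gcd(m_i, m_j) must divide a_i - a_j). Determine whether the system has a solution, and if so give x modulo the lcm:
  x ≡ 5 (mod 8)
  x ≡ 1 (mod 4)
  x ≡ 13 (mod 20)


Moduli 8, 4, 20 are not pairwise coprime, so CRT works modulo lcm(m_i) when all pairwise compatibility conditions hold.
Pairwise compatibility: gcd(m_i, m_j) must divide a_i - a_j for every pair.
Merge one congruence at a time:
  Start: x ≡ 5 (mod 8).
  Combine with x ≡ 1 (mod 4): gcd(8, 4) = 4; 1 - 5 = -4, which IS divisible by 4, so compatible.
    Write x = 5 + 8·t and substitute into x ≡ 1 (mod 4): 8·t ≡ 1 − 5 = -4 (mod 4).
    Divide the congruence (and modulus) by g = 4: 2·t ≡ -1 (mod 1).
    Modulo 1 every t works; take t = 0.
    Then x = 5 + 8·0 = 5, valid modulo lcm(8, 4) = 8: x ≡ 5 (mod 8).
  Combine with x ≡ 13 (mod 20): gcd(8, 20) = 4; 13 - 5 = 8, which IS divisible by 4, so compatible.
    Write x = 5 + 8·t and substitute into x ≡ 13 (mod 20): 8·t ≡ 13 − 5 = 8 (mod 20).
    Divide the congruence (and modulus) by g = 4: 2·t ≡ 2 (mod 5).
    The inverse of 2 mod 5 is 3 (since 2·3 = 6 = 1·5 + 1), so t ≡ 3·2 = 6 ≡ 1 (mod 5).
    Then x = 5 + 8·1 = 13, valid modulo lcm(8, 20) = 40: x ≡ 13 (mod 40).
Verify: 13 mod 8 = 5, 13 mod 4 = 1, 13 mod 20 = 13.

x ≡ 13 (mod 40).


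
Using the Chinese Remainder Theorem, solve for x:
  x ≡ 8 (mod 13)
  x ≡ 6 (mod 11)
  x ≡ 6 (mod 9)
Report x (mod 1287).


Moduli 13, 11, 9 are pairwise coprime; by CRT there is a unique solution modulo M = 13 · 11 · 9 = 1287.
Solve pairwise, accumulating the modulus:
  Start with x ≡ 8 (mod 13).
  Combine with x ≡ 6 (mod 11): since gcd(13, 11) = 1, we get a unique residue mod 143.
    Write x = 8 + 13·t and substitute into x ≡ 6 (mod 11): 13·t ≡ 6 − 8 = -2 (mod 11).
    Reduce coefficients mod 11: 2·t ≡ 9 (mod 11).
    The inverse of 2 mod 11 is 6 (since 2·6 = 12 = 1·11 + 1), so t ≡ 6·9 = 54 ≡ 10 (mod 11).
    Then x = 8 + 13·10 = 138, valid modulo lcm(13, 11) = 143: x ≡ 138 (mod 143).
  Combine with x ≡ 6 (mod 9): since gcd(143, 9) = 1, we get a unique residue mod 1287.
    Write x = 138 + 143·t and substitute into x ≡ 6 (mod 9): 143·t ≡ 6 − 138 = -132 (mod 9).
    Reduce coefficients mod 9: 8·t ≡ 3 (mod 9).
    The inverse of 8 mod 9 is 8 (since 8·8 = 64 = 7·9 + 1), so t ≡ 8·3 = 24 ≡ 6 (mod 9).
    Then x = 138 + 143·6 = 996, valid modulo lcm(143, 9) = 1287: x ≡ 996 (mod 1287).
Verify: 996 mod 13 = 8 ✓, 996 mod 11 = 6 ✓, 996 mod 9 = 6 ✓.

x ≡ 996 (mod 1287).


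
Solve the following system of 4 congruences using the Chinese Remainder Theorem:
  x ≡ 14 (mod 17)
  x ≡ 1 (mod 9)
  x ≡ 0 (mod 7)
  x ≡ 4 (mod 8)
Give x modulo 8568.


Product of moduli M = 17 · 9 · 7 · 8 = 8568.
Merge one congruence at a time:
  Start: x ≡ 14 (mod 17).
  Combine with x ≡ 1 (mod 9); new modulus lcm = 153.
    Write x = 14 + 17·t and substitute into x ≡ 1 (mod 9): 17·t ≡ 1 − 14 = -13 (mod 9).
    Reduce coefficients mod 9: 8·t ≡ 5 (mod 9).
    The inverse of 8 mod 9 is 8 (since 8·8 = 64 = 7·9 + 1), so t ≡ 8·5 = 40 ≡ 4 (mod 9).
    Then x = 14 + 17·4 = 82, valid modulo lcm(17, 9) = 153: x ≡ 82 (mod 153).
  Combine with x ≡ 0 (mod 7); new modulus lcm = 1071.
    Write x = 82 + 153·t and substitute into x ≡ 0 (mod 7): 153·t ≡ 0 − 82 = -82 (mod 7).
    Reduce coefficients mod 7: 6·t ≡ 2 (mod 7).
    The inverse of 6 mod 7 is 6 (since 6·6 = 36 = 5·7 + 1), so t ≡ 6·2 = 12 ≡ 5 (mod 7).
    Then x = 82 + 153·5 = 847, valid modulo lcm(153, 7) = 1071: x ≡ 847 (mod 1071).
  Combine with x ≡ 4 (mod 8); new modulus lcm = 8568.
    Write x = 847 + 1071·t and substitute into x ≡ 4 (mod 8): 1071·t ≡ 4 − 847 = -843 (mod 8).
    Reduce coefficients mod 8: 7·t ≡ 5 (mod 8).
    The inverse of 7 mod 8 is 7 (since 7·7 = 49 = 6·8 + 1), so t ≡ 7·5 = 35 ≡ 3 (mod 8).
    Then x = 847 + 1071·3 = 4060, valid modulo lcm(1071, 8) = 8568: x ≡ 4060 (mod 8568).
Verify against each original: 4060 mod 17 = 14, 4060 mod 9 = 1, 4060 mod 7 = 0, 4060 mod 8 = 4.

x ≡ 4060 (mod 8568).


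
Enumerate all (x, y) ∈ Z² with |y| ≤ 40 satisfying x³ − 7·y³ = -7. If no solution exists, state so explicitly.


The equation is x³ - 7y³ = -7. For fixed y, x³ = 7·y³ − 7, so a solution requires the RHS to be a perfect cube.
Strategy: iterate y from -40 to 40, compute RHS = 7·y³ − 7, and check whether it is a (positive or negative) perfect cube.
Check small values of y:
  y = 0: RHS = -7 is not a perfect cube.
  y = 1: RHS = 0 = (0)³ ⇒ x = 0 works.
  y = -1: RHS = -14 is not a perfect cube.
  y = 2: RHS = 49 is not a perfect cube.
  y = -2: RHS = -63 is not a perfect cube.
  y = 3: RHS = 182 is not a perfect cube.
  y = -3: RHS = -196 is not a perfect cube.
Continuing the search up to |y| = 40 finds no further solutions beyond those listed.
Collected solutions: (0, 1).

Solutions (with |y| ≤ 40): (0, 1).


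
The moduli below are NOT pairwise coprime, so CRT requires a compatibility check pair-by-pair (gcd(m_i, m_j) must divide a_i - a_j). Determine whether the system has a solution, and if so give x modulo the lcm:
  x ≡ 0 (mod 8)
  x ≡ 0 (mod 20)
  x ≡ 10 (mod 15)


Moduli 8, 20, 15 are not pairwise coprime, so CRT works modulo lcm(m_i) when all pairwise compatibility conditions hold.
Pairwise compatibility: gcd(m_i, m_j) must divide a_i - a_j for every pair.
Merge one congruence at a time:
  Start: x ≡ 0 (mod 8).
  Combine with x ≡ 0 (mod 20): gcd(8, 20) = 4; 0 - 0 = 0, which IS divisible by 4, so compatible.
    Write x = 0 + 8·t and substitute into x ≡ 0 (mod 20): 8·t ≡ 0 − 0 = 0 (mod 20).
    Divide the congruence (and modulus) by g = 4: 2·t ≡ 0 (mod 5).
    The inverse of 2 mod 5 is 3 (since 2·3 = 6 = 1·5 + 1), so t ≡ 3·0 = 0 ≡ 0 (mod 5).
    Then x = 0 + 8·0 = 0, valid modulo lcm(8, 20) = 40: x ≡ 0 (mod 40).
  Combine with x ≡ 10 (mod 15): gcd(40, 15) = 5; 10 - 0 = 10, which IS divisible by 5, so compatible.
    Write x = 0 + 40·t and substitute into x ≡ 10 (mod 15): 40·t ≡ 10 − 0 = 10 (mod 15).
    Divide the congruence (and modulus) by g = 5: 8·t ≡ 2 (mod 3).
    Reduce coefficients mod 3: 2·t ≡ 2 (mod 3).
    The inverse of 2 mod 3 is 2 (since 2·2 = 4 = 1·3 + 1), so t ≡ 2·2 = 4 ≡ 1 (mod 3).
    Then x = 0 + 40·1 = 40, valid modulo lcm(40, 15) = 120: x ≡ 40 (mod 120).
Verify: 40 mod 8 = 0, 40 mod 20 = 0, 40 mod 15 = 10.

x ≡ 40 (mod 120).


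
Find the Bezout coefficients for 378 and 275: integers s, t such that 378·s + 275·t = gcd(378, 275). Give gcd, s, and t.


Euclidean algorithm on (378, 275) — divide until remainder is 0:
  378 = 1 · 275 + 103
  275 = 2 · 103 + 69
  103 = 1 · 69 + 34
  69 = 2 · 34 + 1
  34 = 34 · 1 + 0
gcd(378, 275) = 1.
Track Bezout coefficients alongside the remainders: start with r₀ = 378 = a·1 + b·0 (s = 1, t = 0) and r₁ = 275 = a·0 + b·1 (s = 0, t = 1); each new remainder r_{k+1} = r_{k-1} − q_k·r_k inherits s_{k+1} = s_{k-1} − q_k·s_k, t_{k+1} = t_{k-1} − q_k·t_k, so r_k = a·s_k + b·t_k at every step:
  q = 1: r = 103, s = 1 − 1·0 = 1, t = 0 − 1·1 = -1  (check: 378·1 + 275·(-1) = 103)
  q = 2: r = 69, s = 0 − 2·1 = -2, t = 1 − 2·(-1) = 3  (check: 378·(-2) + 275·3 = 69)
  q = 1: r = 34, s = 1 − 1·(-2) = 3, t = -1 − 1·3 = -4  (check: 378·3 + 275·(-4) = 34)
  q = 2: r = 1, s = -2 − 2·3 = -8, t = 3 − 2·(-4) = 11  (check: 378·(-8) + 275·11 = 1)
The row with r = 1 (the gcd) gives the Bezout coefficients s = -8, t = 11.
Result: 378 · (-8) + 275 · (11) = 1.

gcd(378, 275) = 1; s = -8, t = 11 (check: 378·(-8) + 275·11 = 1).


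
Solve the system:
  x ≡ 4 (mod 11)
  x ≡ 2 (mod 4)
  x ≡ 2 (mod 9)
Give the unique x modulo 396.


Moduli 11, 4, 9 are pairwise coprime; by CRT there is a unique solution modulo M = 11 · 4 · 9 = 396.
Solve pairwise, accumulating the modulus:
  Start with x ≡ 4 (mod 11).
  Combine with x ≡ 2 (mod 4): since gcd(11, 4) = 1, we get a unique residue mod 44.
    Write x = 4 + 11·t and substitute into x ≡ 2 (mod 4): 11·t ≡ 2 − 4 = -2 (mod 4).
    Reduce coefficients mod 4: 3·t ≡ 2 (mod 4).
    The inverse of 3 mod 4 is 3 (since 3·3 = 9 = 2·4 + 1), so t ≡ 3·2 = 6 ≡ 2 (mod 4).
    Then x = 4 + 11·2 = 26, valid modulo lcm(11, 4) = 44: x ≡ 26 (mod 44).
  Combine with x ≡ 2 (mod 9): since gcd(44, 9) = 1, we get a unique residue mod 396.
    Write x = 26 + 44·t and substitute into x ≡ 2 (mod 9): 44·t ≡ 2 − 26 = -24 (mod 9).
    Reduce coefficients mod 9: 8·t ≡ 3 (mod 9).
    The inverse of 8 mod 9 is 8 (since 8·8 = 64 = 7·9 + 1), so t ≡ 8·3 = 24 ≡ 6 (mod 9).
    Then x = 26 + 44·6 = 290, valid modulo lcm(44, 9) = 396: x ≡ 290 (mod 396).
Verify: 290 mod 11 = 4 ✓, 290 mod 4 = 2 ✓, 290 mod 9 = 2 ✓.

x ≡ 290 (mod 396).


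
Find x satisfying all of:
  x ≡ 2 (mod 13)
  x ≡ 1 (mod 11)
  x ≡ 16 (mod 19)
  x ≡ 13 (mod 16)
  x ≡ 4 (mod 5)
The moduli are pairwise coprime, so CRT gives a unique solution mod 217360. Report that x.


Product of moduli M = 13 · 11 · 19 · 16 · 5 = 217360.
Merge one congruence at a time:
  Start: x ≡ 2 (mod 13).
  Combine with x ≡ 1 (mod 11); new modulus lcm = 143.
    Write x = 2 + 13·t and substitute into x ≡ 1 (mod 11): 13·t ≡ 1 − 2 = -1 (mod 11).
    Reduce coefficients mod 11: 2·t ≡ 10 (mod 11).
    The inverse of 2 mod 11 is 6 (since 2·6 = 12 = 1·11 + 1), so t ≡ 6·10 = 60 ≡ 5 (mod 11).
    Then x = 2 + 13·5 = 67, valid modulo lcm(13, 11) = 143: x ≡ 67 (mod 143).
  Combine with x ≡ 16 (mod 19); new modulus lcm = 2717.
    Write x = 67 + 143·t and substitute into x ≡ 16 (mod 19): 143·t ≡ 16 − 67 = -51 (mod 19).
    Reduce coefficients mod 19: 10·t ≡ 6 (mod 19).
    The inverse of 10 mod 19 is 2 (since 10·2 = 20 = 1·19 + 1), so t ≡ 2·6 = 12 ≡ 12 (mod 19).
    Then x = 67 + 143·12 = 1783, valid modulo lcm(143, 19) = 2717: x ≡ 1783 (mod 2717).
  Combine with x ≡ 13 (mod 16); new modulus lcm = 43472.
    Write x = 1783 + 2717·t and substitute into x ≡ 13 (mod 16): 2717·t ≡ 13 − 1783 = -1770 (mod 16).
    Reduce coefficients mod 16: 13·t ≡ 6 (mod 16).
    The inverse of 13 mod 16 is 5 (since 13·5 = 65 = 4·16 + 1), so t ≡ 5·6 = 30 ≡ 14 (mod 16).
    Then x = 1783 + 2717·14 = 39821, valid modulo lcm(2717, 16) = 43472: x ≡ 39821 (mod 43472).
  Combine with x ≡ 4 (mod 5); new modulus lcm = 217360.
    Write x = 39821 + 43472·t and substitute into x ≡ 4 (mod 5): 43472·t ≡ 4 − 39821 = -39817 (mod 5).
    Reduce coefficients mod 5: 2·t ≡ 3 (mod 5).
    The inverse of 2 mod 5 is 3 (since 2·3 = 6 = 1·5 + 1), so t ≡ 3·3 = 9 ≡ 4 (mod 5).
    Then x = 39821 + 43472·4 = 213709, valid modulo lcm(43472, 5) = 217360: x ≡ 213709 (mod 217360).
Verify against each original: 213709 mod 13 = 2, 213709 mod 11 = 1, 213709 mod 19 = 16, 213709 mod 16 = 13, 213709 mod 5 = 4.

x ≡ 213709 (mod 217360).


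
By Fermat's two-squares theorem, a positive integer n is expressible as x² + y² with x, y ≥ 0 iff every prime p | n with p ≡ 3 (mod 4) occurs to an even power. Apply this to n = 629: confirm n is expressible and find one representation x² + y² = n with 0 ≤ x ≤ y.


Step 1: Factor n = 629 = 17 · 37.
Step 2: Check the mod-4 condition on each prime factor: 17 ≡ 1 (mod 4), exponent 1; 37 ≡ 1 (mod 4), exponent 1.
All primes ≡ 3 (mod 4) appear to even exponent (or don't appear), so by the two-squares theorem n IS expressible as a sum of two squares.
Step 3: Build a representation. Here n = 17 · 37 is a product of primes ≡ 1 (mod 4). Each prime p ≡ 1 (mod 4) is itself a sum of two squares; find a² by testing p − a² for a perfect square:
  17: 17 − 1² = 16 = 4² ⇒ 17 = 1² + 4².
  37: 37 − 1² = 36 = 6² ⇒ 37 = 1² + 6².
  Combine using the Brahmagupta–Fibonacci identity (a² + b²)(c² + d²) = (ac − bd)² + (ad + bc)² = (ac + bd)² + (ad − bc)²:
  17 · 37 = 629: from (1² + 4²)(1² + 6²), take (1·1 − 4·6, 1·6 + 4·1) = (1 − 24, 6 + 4) = (-23, 10); dropping signs (only squares matter) gives (23, 10); check 23² + 10² = 529 + 100 = 629 ✓.
Step 4: Order so x ≤ y and verify: 10² + 23² = 100 + 529 = 629 = n. ✓

n = 629 = 10² + 23² (one valid representation with x ≤ y).


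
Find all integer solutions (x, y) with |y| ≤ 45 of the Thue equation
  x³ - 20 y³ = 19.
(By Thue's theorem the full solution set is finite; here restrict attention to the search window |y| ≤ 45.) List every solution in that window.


The equation is x³ - 20y³ = 19. For fixed y, x³ = 20·y³ + 19, so a solution requires the RHS to be a perfect cube.
Strategy: iterate y from -45 to 45, compute RHS = 20·y³ + 19, and check whether it is a (positive or negative) perfect cube.
Check small values of y:
  y = 0: RHS = 19 is not a perfect cube.
  y = 1: RHS = 39 is not a perfect cube.
  y = -1: RHS = -1 = (-1)³ ⇒ x = -1 works.
  y = 2: RHS = 179 is not a perfect cube.
  y = -2: RHS = -141 is not a perfect cube.
  y = 3: RHS = 559 is not a perfect cube.
  y = -3: RHS = -521 is not a perfect cube.
Continuing the search up to |y| = 45 finds no further solutions beyond those listed.
Collected solutions: (-1, -1).

Solutions (with |y| ≤ 45): (-1, -1).


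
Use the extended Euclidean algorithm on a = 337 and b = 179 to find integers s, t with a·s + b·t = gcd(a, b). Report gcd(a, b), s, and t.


Euclidean algorithm on (337, 179) — divide until remainder is 0:
  337 = 1 · 179 + 158
  179 = 1 · 158 + 21
  158 = 7 · 21 + 11
  21 = 1 · 11 + 10
  11 = 1 · 10 + 1
  10 = 10 · 1 + 0
gcd(337, 179) = 1.
Track Bezout coefficients alongside the remainders: start with r₀ = 337 = a·1 + b·0 (s = 1, t = 0) and r₁ = 179 = a·0 + b·1 (s = 0, t = 1); each new remainder r_{k+1} = r_{k-1} − q_k·r_k inherits s_{k+1} = s_{k-1} − q_k·s_k, t_{k+1} = t_{k-1} − q_k·t_k, so r_k = a·s_k + b·t_k at every step:
  q = 1: r = 158, s = 1 − 1·0 = 1, t = 0 − 1·1 = -1  (check: 337·1 + 179·(-1) = 158)
  q = 1: r = 21, s = 0 − 1·1 = -1, t = 1 − 1·(-1) = 2  (check: 337·(-1) + 179·2 = 21)
  q = 7: r = 11, s = 1 − 7·(-1) = 8, t = -1 − 7·2 = -15  (check: 337·8 + 179·(-15) = 11)
  q = 1: r = 10, s = -1 − 1·8 = -9, t = 2 − 1·(-15) = 17  (check: 337·(-9) + 179·17 = 10)
  q = 1: r = 1, s = 8 − 1·(-9) = 17, t = -15 − 1·17 = -32  (check: 337·17 + 179·(-32) = 1)
The row with r = 1 (the gcd) gives the Bezout coefficients s = 17, t = -32.
Result: 337 · (17) + 179 · (-32) = 1.

gcd(337, 179) = 1; s = 17, t = -32 (check: 337·17 + 179·(-32) = 1).


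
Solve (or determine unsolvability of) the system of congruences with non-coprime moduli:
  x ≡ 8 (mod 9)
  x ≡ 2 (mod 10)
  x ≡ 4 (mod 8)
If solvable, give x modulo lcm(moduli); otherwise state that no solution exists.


Moduli 9, 10, 8 are not pairwise coprime, so CRT works modulo lcm(m_i) when all pairwise compatibility conditions hold.
Pairwise compatibility: gcd(m_i, m_j) must divide a_i - a_j for every pair.
Merge one congruence at a time:
  Start: x ≡ 8 (mod 9).
  Combine with x ≡ 2 (mod 10): gcd(9, 10) = 1; 2 - 8 = -6, which IS divisible by 1, so compatible.
    Write x = 8 + 9·t and substitute into x ≡ 2 (mod 10): 9·t ≡ 2 − 8 = -6 (mod 10).
    Reduce coefficients mod 10: 9·t ≡ 4 (mod 10).
    The inverse of 9 mod 10 is 9 (since 9·9 = 81 = 8·10 + 1), so t ≡ 9·4 = 36 ≡ 6 (mod 10).
    Then x = 8 + 9·6 = 62, valid modulo lcm(9, 10) = 90: x ≡ 62 (mod 90).
  Combine with x ≡ 4 (mod 8): gcd(90, 8) = 2; 4 - 62 = -58, which IS divisible by 2, so compatible.
    Write x = 62 + 90·t and substitute into x ≡ 4 (mod 8): 90·t ≡ 4 − 62 = -58 (mod 8).
    Divide the congruence (and modulus) by g = 2: 45·t ≡ -29 (mod 4).
    Reduce coefficients mod 4: 1·t ≡ 3 (mod 4).
    So t ≡ 3 (mod 4).
    Then x = 62 + 90·3 = 332, valid modulo lcm(90, 8) = 360: x ≡ 332 (mod 360).
Verify: 332 mod 9 = 8, 332 mod 10 = 2, 332 mod 8 = 4.

x ≡ 332 (mod 360).


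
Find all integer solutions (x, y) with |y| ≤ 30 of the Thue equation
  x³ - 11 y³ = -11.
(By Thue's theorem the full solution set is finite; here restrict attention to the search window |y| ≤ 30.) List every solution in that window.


The equation is x³ - 11y³ = -11. For fixed y, x³ = 11·y³ − 11, so a solution requires the RHS to be a perfect cube.
Strategy: iterate y from -30 to 30, compute RHS = 11·y³ − 11, and check whether it is a (positive or negative) perfect cube.
Check small values of y:
  y = 0: RHS = -11 is not a perfect cube.
  y = 1: RHS = 0 = (0)³ ⇒ x = 0 works.
  y = -1: RHS = -22 is not a perfect cube.
  y = 2: RHS = 77 is not a perfect cube.
  y = -2: RHS = -99 is not a perfect cube.
  y = 3: RHS = 286 is not a perfect cube.
  y = -3: RHS = -308 is not a perfect cube.
Continuing the search up to |y| = 30 finds no further solutions beyond those listed.
Collected solutions: (0, 1).

Solutions (with |y| ≤ 30): (0, 1).


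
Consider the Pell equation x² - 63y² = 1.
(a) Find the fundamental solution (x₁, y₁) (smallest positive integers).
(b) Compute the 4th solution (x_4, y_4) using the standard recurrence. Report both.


Step 1: Find the fundamental solution (x₁, y₁) of x² - 63y² = 1.
  Expand √63 as a continued fraction. a₀ = ⌊√63⌋ = 7; iterate m_{k+1} = d_k·a_k − m_k, d_{k+1} = (63 − m_{k+1}²)/d_k, a_{k+1} = ⌊(a₀ + m_{k+1})/d_{k+1}⌋ (starting m₀ = 0, d₀ = 1), with convergents p_k = a_k·p_{k-1} + p_{k-2}, q_k = a_k·q_{k-1} + q_{k-2} (p₋₁ = 1, q₋₁ = 0):
  k = 0: a₀ = 7; p₀/q₀ = 7/1; p₀² − 63·q₀² = 49 − 63 = -14.
  k = 1: m = 7, d = 14, a = ⌊(7 + 7)/14⌋ = 1; p/q = (1·7 + 1)/(1·1 + 0) = 8/1; p² − 63·q² = 64 − 63 = 1.
  The first convergent with p² − 63·q² = 1 gives the fundamental solution (x₁, y₁) = (8, 1).
Step 2: Apply the recurrence (x_{n+1}, y_{n+1}) = (x₁x_n + 63y₁y_n, x₁y_n + y₁x_n) repeatedly.
  From (x_1, y_1) = (8, 1): x_2 = 8·8 + 63·1·1 = 127; y_2 = 8·1 + 1·8 = 16.
  From (x_2, y_2) = (127, 16): x_3 = 8·127 + 63·1·16 = 2024; y_3 = 8·16 + 1·127 = 255.
  From (x_3, y_3) = (2024, 255): x_4 = 8·2024 + 63·1·255 = 32257; y_4 = 8·255 + 1·2024 = 4064.
Step 3: Verify x_4² - 63·y_4² = 1040514049 - 1040514048 = 1 (should be 1). ✓

(x_1, y_1) = (8, 1); (x_4, y_4) = (32257, 4064).


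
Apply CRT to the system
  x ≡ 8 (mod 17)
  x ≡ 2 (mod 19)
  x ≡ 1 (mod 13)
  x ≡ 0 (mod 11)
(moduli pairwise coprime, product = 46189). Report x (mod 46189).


Product of moduli M = 17 · 19 · 13 · 11 = 46189.
Merge one congruence at a time:
  Start: x ≡ 8 (mod 17).
  Combine with x ≡ 2 (mod 19); new modulus lcm = 323.
    Write x = 8 + 17·t and substitute into x ≡ 2 (mod 19): 17·t ≡ 2 − 8 = -6 (mod 19).
    Reduce coefficients mod 19: 17·t ≡ 13 (mod 19).
    The inverse of 17 mod 19 is 9 (since 17·9 = 153 = 8·19 + 1), so t ≡ 9·13 = 117 ≡ 3 (mod 19).
    Then x = 8 + 17·3 = 59, valid modulo lcm(17, 19) = 323: x ≡ 59 (mod 323).
  Combine with x ≡ 1 (mod 13); new modulus lcm = 4199.
    Write x = 59 + 323·t and substitute into x ≡ 1 (mod 13): 323·t ≡ 1 − 59 = -58 (mod 13).
    Reduce coefficients mod 13: 11·t ≡ 7 (mod 13).
    The inverse of 11 mod 13 is 6 (since 11·6 = 66 = 5·13 + 1), so t ≡ 6·7 = 42 ≡ 3 (mod 13).
    Then x = 59 + 323·3 = 1028, valid modulo lcm(323, 13) = 4199: x ≡ 1028 (mod 4199).
  Combine with x ≡ 0 (mod 11); new modulus lcm = 46189.
    Write x = 1028 + 4199·t and substitute into x ≡ 0 (mod 11): 4199·t ≡ 0 − 1028 = -1028 (mod 11).
    Reduce coefficients mod 11: 8·t ≡ 6 (mod 11).
    The inverse of 8 mod 11 is 7 (since 8·7 = 56 = 5·11 + 1), so t ≡ 7·6 = 42 ≡ 9 (mod 11).
    Then x = 1028 + 4199·9 = 38819, valid modulo lcm(4199, 11) = 46189: x ≡ 38819 (mod 46189).
Verify against each original: 38819 mod 17 = 8, 38819 mod 19 = 2, 38819 mod 13 = 1, 38819 mod 11 = 0.

x ≡ 38819 (mod 46189).


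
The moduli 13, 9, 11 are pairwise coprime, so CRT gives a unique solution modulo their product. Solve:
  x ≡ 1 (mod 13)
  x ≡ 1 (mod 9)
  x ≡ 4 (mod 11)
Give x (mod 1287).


Moduli 13, 9, 11 are pairwise coprime; by CRT there is a unique solution modulo M = 13 · 9 · 11 = 1287.
Solve pairwise, accumulating the modulus:
  Start with x ≡ 1 (mod 13).
  Combine with x ≡ 1 (mod 9): since gcd(13, 9) = 1, we get a unique residue mod 117.
    Write x = 1 + 13·t and substitute into x ≡ 1 (mod 9): 13·t ≡ 1 − 1 = 0 (mod 9).
    Reduce coefficients mod 9: 4·t ≡ 0 (mod 9).
    The inverse of 4 mod 9 is 7 (since 4·7 = 28 = 3·9 + 1), so t ≡ 7·0 = 0 ≡ 0 (mod 9).
    Then x = 1 + 13·0 = 1, valid modulo lcm(13, 9) = 117: x ≡ 1 (mod 117).
  Combine with x ≡ 4 (mod 11): since gcd(117, 11) = 1, we get a unique residue mod 1287.
    Write x = 1 + 117·t and substitute into x ≡ 4 (mod 11): 117·t ≡ 4 − 1 = 3 (mod 11).
    Reduce coefficients mod 11: 7·t ≡ 3 (mod 11).
    The inverse of 7 mod 11 is 8 (since 7·8 = 56 = 5·11 + 1), so t ≡ 8·3 = 24 ≡ 2 (mod 11).
    Then x = 1 + 117·2 = 235, valid modulo lcm(117, 11) = 1287: x ≡ 235 (mod 1287).
Verify: 235 mod 13 = 1 ✓, 235 mod 9 = 1 ✓, 235 mod 11 = 4 ✓.

x ≡ 235 (mod 1287).


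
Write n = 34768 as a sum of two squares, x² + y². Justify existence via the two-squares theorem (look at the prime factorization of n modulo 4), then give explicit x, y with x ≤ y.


Step 1: Factor n = 34768 = 2^4 · 41 · 53.
Step 2: Check the mod-4 condition on each prime factor: 2 = 2 (special); 41 ≡ 1 (mod 4), exponent 1; 53 ≡ 1 (mod 4), exponent 1.
All primes ≡ 3 (mod 4) appear to even exponent (or don't appear), so by the two-squares theorem n IS expressible as a sum of two squares.
Step 3: Build a representation. Group n = k² · m with k = 4 and m = 41 · 53 = 2173 (a product of primes ≡ 1 (mod 4)); a representation of m scales to one of n via (k·x)² + (k·y)² = k²(x² + y²). Each prime p ≡ 1 (mod 4) is itself a sum of two squares; find a² by testing p − a² for a perfect square:
  41: 41 − 1² = 40, 41 − 2² = 37, 41 − 3² = 32, 41 − 4² = 25 = 5² ⇒ 41 = 4² + 5².
  53: 53 − 1² = 52, 53 − 2² = 49 = 7² ⇒ 53 = 2² + 7².
  Combine using the Brahmagupta–Fibonacci identity (a² + b²)(c² + d²) = (ac − bd)² + (ad + bc)² = (ac + bd)² + (ad − bc)²:
  41 · 53 = 2173: from (4² + 5²)(2² + 7²), take (4·2 − 5·7, 4·7 + 5·2) = (8 − 35, 28 + 10) = (-27, 38); dropping signs (only squares matter) gives (27, 38); check 27² + 38² = 729 + 1444 = 2173 ✓.
  Scale by k = 4: (4·27, 4·38) = (108, 152).
Step 4: Order so x ≤ y and verify: 108² + 152² = 11664 + 23104 = 34768 = n. ✓

n = 34768 = 108² + 152² (one valid representation with x ≤ y).


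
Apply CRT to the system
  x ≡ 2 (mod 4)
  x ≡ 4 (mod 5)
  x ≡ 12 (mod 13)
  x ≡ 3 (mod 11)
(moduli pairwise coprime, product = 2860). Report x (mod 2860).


Product of moduli M = 4 · 5 · 13 · 11 = 2860.
Merge one congruence at a time:
  Start: x ≡ 2 (mod 4).
  Combine with x ≡ 4 (mod 5); new modulus lcm = 20.
    Write x = 2 + 4·t and substitute into x ≡ 4 (mod 5): 4·t ≡ 4 − 2 = 2 (mod 5).
    The inverse of 4 mod 5 is 4 (since 4·4 = 16 = 3·5 + 1), so t ≡ 4·2 = 8 ≡ 3 (mod 5).
    Then x = 2 + 4·3 = 14, valid modulo lcm(4, 5) = 20: x ≡ 14 (mod 20).
  Combine with x ≡ 12 (mod 13); new modulus lcm = 260.
    Write x = 14 + 20·t and substitute into x ≡ 12 (mod 13): 20·t ≡ 12 − 14 = -2 (mod 13).
    Reduce coefficients mod 13: 7·t ≡ 11 (mod 13).
    The inverse of 7 mod 13 is 2 (since 7·2 = 14 = 1·13 + 1), so t ≡ 2·11 = 22 ≡ 9 (mod 13).
    Then x = 14 + 20·9 = 194, valid modulo lcm(20, 13) = 260: x ≡ 194 (mod 260).
  Combine with x ≡ 3 (mod 11); new modulus lcm = 2860.
    Write x = 194 + 260·t and substitute into x ≡ 3 (mod 11): 260·t ≡ 3 − 194 = -191 (mod 11).
    Reduce coefficients mod 11: 7·t ≡ 7 (mod 11).
    The inverse of 7 mod 11 is 8 (since 7·8 = 56 = 5·11 + 1), so t ≡ 8·7 = 56 ≡ 1 (mod 11).
    Then x = 194 + 260·1 = 454, valid modulo lcm(260, 11) = 2860: x ≡ 454 (mod 2860).
Verify against each original: 454 mod 4 = 2, 454 mod 5 = 4, 454 mod 13 = 12, 454 mod 11 = 3.

x ≡ 454 (mod 2860).


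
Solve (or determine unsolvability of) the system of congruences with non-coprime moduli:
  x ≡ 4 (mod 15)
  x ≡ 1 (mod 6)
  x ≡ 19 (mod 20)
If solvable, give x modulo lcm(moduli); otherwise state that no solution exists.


Moduli 15, 6, 20 are not pairwise coprime, so CRT works modulo lcm(m_i) when all pairwise compatibility conditions hold.
Pairwise compatibility: gcd(m_i, m_j) must divide a_i - a_j for every pair.
Merge one congruence at a time:
  Start: x ≡ 4 (mod 15).
  Combine with x ≡ 1 (mod 6): gcd(15, 6) = 3; 1 - 4 = -3, which IS divisible by 3, so compatible.
    Write x = 4 + 15·t and substitute into x ≡ 1 (mod 6): 15·t ≡ 1 − 4 = -3 (mod 6).
    Divide the congruence (and modulus) by g = 3: 5·t ≡ -1 (mod 2).
    Reduce coefficients mod 2: 1·t ≡ 1 (mod 2).
    So t ≡ 1 (mod 2).
    Then x = 4 + 15·1 = 19, valid modulo lcm(15, 6) = 30: x ≡ 19 (mod 30).
  Combine with x ≡ 19 (mod 20): gcd(30, 20) = 10; 19 - 19 = 0, which IS divisible by 10, so compatible.
    Write x = 19 + 30·t and substitute into x ≡ 19 (mod 20): 30·t ≡ 19 − 19 = 0 (mod 20).
    Divide the congruence (and modulus) by g = 10: 3·t ≡ 0 (mod 2).
    Reduce coefficients mod 2: 1·t ≡ 0 (mod 2).
    So t ≡ 0 (mod 2).
    Then x = 19 + 30·0 = 19, valid modulo lcm(30, 20) = 60: x ≡ 19 (mod 60).
Verify: 19 mod 15 = 4, 19 mod 6 = 1, 19 mod 20 = 19.

x ≡ 19 (mod 60).


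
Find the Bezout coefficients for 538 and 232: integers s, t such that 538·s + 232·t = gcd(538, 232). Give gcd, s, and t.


Euclidean algorithm on (538, 232) — divide until remainder is 0:
  538 = 2 · 232 + 74
  232 = 3 · 74 + 10
  74 = 7 · 10 + 4
  10 = 2 · 4 + 2
  4 = 2 · 2 + 0
gcd(538, 232) = 2.
Track Bezout coefficients alongside the remainders: start with r₀ = 538 = a·1 + b·0 (s = 1, t = 0) and r₁ = 232 = a·0 + b·1 (s = 0, t = 1); each new remainder r_{k+1} = r_{k-1} − q_k·r_k inherits s_{k+1} = s_{k-1} − q_k·s_k, t_{k+1} = t_{k-1} − q_k·t_k, so r_k = a·s_k + b·t_k at every step:
  q = 2: r = 74, s = 1 − 2·0 = 1, t = 0 − 2·1 = -2  (check: 538·1 + 232·(-2) = 74)
  q = 3: r = 10, s = 0 − 3·1 = -3, t = 1 − 3·(-2) = 7  (check: 538·(-3) + 232·7 = 10)
  q = 7: r = 4, s = 1 − 7·(-3) = 22, t = -2 − 7·7 = -51  (check: 538·22 + 232·(-51) = 4)
  q = 2: r = 2, s = -3 − 2·22 = -47, t = 7 − 2·(-51) = 109  (check: 538·(-47) + 232·109 = 2)
The row with r = 2 (the gcd) gives the Bezout coefficients s = -47, t = 109.
Result: 538 · (-47) + 232 · (109) = 2.

gcd(538, 232) = 2; s = -47, t = 109 (check: 538·(-47) + 232·109 = 2).


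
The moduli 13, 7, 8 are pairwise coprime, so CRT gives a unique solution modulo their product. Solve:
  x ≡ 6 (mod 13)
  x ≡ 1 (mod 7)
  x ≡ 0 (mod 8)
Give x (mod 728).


Moduli 13, 7, 8 are pairwise coprime; by CRT there is a unique solution modulo M = 13 · 7 · 8 = 728.
Solve pairwise, accumulating the modulus:
  Start with x ≡ 6 (mod 13).
  Combine with x ≡ 1 (mod 7): since gcd(13, 7) = 1, we get a unique residue mod 91.
    Write x = 6 + 13·t and substitute into x ≡ 1 (mod 7): 13·t ≡ 1 − 6 = -5 (mod 7).
    Reduce coefficients mod 7: 6·t ≡ 2 (mod 7).
    The inverse of 6 mod 7 is 6 (since 6·6 = 36 = 5·7 + 1), so t ≡ 6·2 = 12 ≡ 5 (mod 7).
    Then x = 6 + 13·5 = 71, valid modulo lcm(13, 7) = 91: x ≡ 71 (mod 91).
  Combine with x ≡ 0 (mod 8): since gcd(91, 8) = 1, we get a unique residue mod 728.
    Write x = 71 + 91·t and substitute into x ≡ 0 (mod 8): 91·t ≡ 0 − 71 = -71 (mod 8).
    Reduce coefficients mod 8: 3·t ≡ 1 (mod 8).
    The inverse of 3 mod 8 is 3 (since 3·3 = 9 = 1·8 + 1), so t ≡ 3·1 = 3 ≡ 3 (mod 8).
    Then x = 71 + 91·3 = 344, valid modulo lcm(91, 8) = 728: x ≡ 344 (mod 728).
Verify: 344 mod 13 = 6 ✓, 344 mod 7 = 1 ✓, 344 mod 8 = 0 ✓.

x ≡ 344 (mod 728).


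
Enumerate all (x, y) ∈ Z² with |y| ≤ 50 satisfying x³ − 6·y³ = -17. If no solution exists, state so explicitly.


The equation is x³ - 6y³ = -17. For fixed y, x³ = 6·y³ − 17, so a solution requires the RHS to be a perfect cube.
Strategy: iterate y from -50 to 50, compute RHS = 6·y³ − 17, and check whether it is a (positive or negative) perfect cube.
Check small values of y:
  y = 0: RHS = -17 is not a perfect cube.
  y = 1: RHS = -11 is not a perfect cube.
  y = -1: RHS = -23 is not a perfect cube.
  y = 2: RHS = 31 is not a perfect cube.
  y = -2: RHS = -65 is not a perfect cube.
  y = 3: RHS = 145 is not a perfect cube.
  y = -3: RHS = -179 is not a perfect cube.
Continuing the search up to |y| = 50 finds no solutions either.
No (x, y) in the scanned range satisfies the equation.

No integer solutions with |y| ≤ 50.


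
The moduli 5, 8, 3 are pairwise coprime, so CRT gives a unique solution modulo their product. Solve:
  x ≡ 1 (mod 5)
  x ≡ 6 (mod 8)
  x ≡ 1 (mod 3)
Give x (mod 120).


Moduli 5, 8, 3 are pairwise coprime; by CRT there is a unique solution modulo M = 5 · 8 · 3 = 120.
Solve pairwise, accumulating the modulus:
  Start with x ≡ 1 (mod 5).
  Combine with x ≡ 6 (mod 8): since gcd(5, 8) = 1, we get a unique residue mod 40.
    Write x = 1 + 5·t and substitute into x ≡ 6 (mod 8): 5·t ≡ 6 − 1 = 5 (mod 8).
    The inverse of 5 mod 8 is 5 (since 5·5 = 25 = 3·8 + 1), so t ≡ 5·5 = 25 ≡ 1 (mod 8).
    Then x = 1 + 5·1 = 6, valid modulo lcm(5, 8) = 40: x ≡ 6 (mod 40).
  Combine with x ≡ 1 (mod 3): since gcd(40, 3) = 1, we get a unique residue mod 120.
    Write x = 6 + 40·t and substitute into x ≡ 1 (mod 3): 40·t ≡ 1 − 6 = -5 (mod 3).
    Reduce coefficients mod 3: 1·t ≡ 1 (mod 3).
    So t ≡ 1 (mod 3).
    Then x = 6 + 40·1 = 46, valid modulo lcm(40, 3) = 120: x ≡ 46 (mod 120).
Verify: 46 mod 5 = 1 ✓, 46 mod 8 = 6 ✓, 46 mod 3 = 1 ✓.

x ≡ 46 (mod 120).


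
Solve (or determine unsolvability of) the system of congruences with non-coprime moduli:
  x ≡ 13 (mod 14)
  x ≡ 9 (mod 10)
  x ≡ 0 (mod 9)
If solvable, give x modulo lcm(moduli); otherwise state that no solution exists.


Moduli 14, 10, 9 are not pairwise coprime, so CRT works modulo lcm(m_i) when all pairwise compatibility conditions hold.
Pairwise compatibility: gcd(m_i, m_j) must divide a_i - a_j for every pair.
Merge one congruence at a time:
  Start: x ≡ 13 (mod 14).
  Combine with x ≡ 9 (mod 10): gcd(14, 10) = 2; 9 - 13 = -4, which IS divisible by 2, so compatible.
    Write x = 13 + 14·t and substitute into x ≡ 9 (mod 10): 14·t ≡ 9 − 13 = -4 (mod 10).
    Divide the congruence (and modulus) by g = 2: 7·t ≡ -2 (mod 5).
    Reduce coefficients mod 5: 2·t ≡ 3 (mod 5).
    The inverse of 2 mod 5 is 3 (since 2·3 = 6 = 1·5 + 1), so t ≡ 3·3 = 9 ≡ 4 (mod 5).
    Then x = 13 + 14·4 = 69, valid modulo lcm(14, 10) = 70: x ≡ 69 (mod 70).
  Combine with x ≡ 0 (mod 9): gcd(70, 9) = 1; 0 - 69 = -69, which IS divisible by 1, so compatible.
    Write x = 69 + 70·t and substitute into x ≡ 0 (mod 9): 70·t ≡ 0 − 69 = -69 (mod 9).
    Reduce coefficients mod 9: 7·t ≡ 3 (mod 9).
    The inverse of 7 mod 9 is 4 (since 7·4 = 28 = 3·9 + 1), so t ≡ 4·3 = 12 ≡ 3 (mod 9).
    Then x = 69 + 70·3 = 279, valid modulo lcm(70, 9) = 630: x ≡ 279 (mod 630).
Verify: 279 mod 14 = 13, 279 mod 10 = 9, 279 mod 9 = 0.

x ≡ 279 (mod 630).


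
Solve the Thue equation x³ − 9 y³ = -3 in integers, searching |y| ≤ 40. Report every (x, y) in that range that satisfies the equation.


The equation is x³ - 9y³ = -3. For fixed y, x³ = 9·y³ − 3, so a solution requires the RHS to be a perfect cube.
Strategy: iterate y from -40 to 40, compute RHS = 9·y³ − 3, and check whether it is a (positive or negative) perfect cube.
Check small values of y:
  y = 0: RHS = -3 is not a perfect cube.
  y = 1: RHS = 6 is not a perfect cube.
  y = -1: RHS = -12 is not a perfect cube.
  y = 2: RHS = 69 is not a perfect cube.
  y = -2: RHS = -75 is not a perfect cube.
  y = 3: RHS = 240 is not a perfect cube.
  y = -3: RHS = -246 is not a perfect cube.
Continuing the search up to |y| = 40 finds no solutions either.
No (x, y) in the scanned range satisfies the equation.

No integer solutions with |y| ≤ 40.


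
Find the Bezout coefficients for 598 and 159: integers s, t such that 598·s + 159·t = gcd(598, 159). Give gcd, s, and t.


Euclidean algorithm on (598, 159) — divide until remainder is 0:
  598 = 3 · 159 + 121
  159 = 1 · 121 + 38
  121 = 3 · 38 + 7
  38 = 5 · 7 + 3
  7 = 2 · 3 + 1
  3 = 3 · 1 + 0
gcd(598, 159) = 1.
Track Bezout coefficients alongside the remainders: start with r₀ = 598 = a·1 + b·0 (s = 1, t = 0) and r₁ = 159 = a·0 + b·1 (s = 0, t = 1); each new remainder r_{k+1} = r_{k-1} − q_k·r_k inherits s_{k+1} = s_{k-1} − q_k·s_k, t_{k+1} = t_{k-1} − q_k·t_k, so r_k = a·s_k + b·t_k at every step:
  q = 3: r = 121, s = 1 − 3·0 = 1, t = 0 − 3·1 = -3  (check: 598·1 + 159·(-3) = 121)
  q = 1: r = 38, s = 0 − 1·1 = -1, t = 1 − 1·(-3) = 4  (check: 598·(-1) + 159·4 = 38)
  q = 3: r = 7, s = 1 − 3·(-1) = 4, t = -3 − 3·4 = -15  (check: 598·4 + 159·(-15) = 7)
  q = 5: r = 3, s = -1 − 5·4 = -21, t = 4 − 5·(-15) = 79  (check: 598·(-21) + 159·79 = 3)
  q = 2: r = 1, s = 4 − 2·(-21) = 46, t = -15 − 2·79 = -173  (check: 598·46 + 159·(-173) = 1)
The row with r = 1 (the gcd) gives the Bezout coefficients s = 46, t = -173.
Result: 598 · (46) + 159 · (-173) = 1.

gcd(598, 159) = 1; s = 46, t = -173 (check: 598·46 + 159·(-173) = 1).
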